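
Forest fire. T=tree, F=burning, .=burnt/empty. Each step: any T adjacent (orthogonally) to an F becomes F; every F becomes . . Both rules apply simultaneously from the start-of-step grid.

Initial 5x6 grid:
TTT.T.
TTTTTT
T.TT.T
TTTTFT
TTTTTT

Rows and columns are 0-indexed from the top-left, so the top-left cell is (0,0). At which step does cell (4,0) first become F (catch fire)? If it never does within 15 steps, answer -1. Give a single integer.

Step 1: cell (4,0)='T' (+3 fires, +1 burnt)
Step 2: cell (4,0)='T' (+5 fires, +3 burnt)
Step 3: cell (4,0)='T' (+5 fires, +5 burnt)
Step 4: cell (4,0)='T' (+4 fires, +5 burnt)
Step 5: cell (4,0)='F' (+5 fires, +4 burnt)
  -> target ignites at step 5
Step 6: cell (4,0)='.' (+2 fires, +5 burnt)
Step 7: cell (4,0)='.' (+1 fires, +2 burnt)
Step 8: cell (4,0)='.' (+0 fires, +1 burnt)
  fire out at step 8

5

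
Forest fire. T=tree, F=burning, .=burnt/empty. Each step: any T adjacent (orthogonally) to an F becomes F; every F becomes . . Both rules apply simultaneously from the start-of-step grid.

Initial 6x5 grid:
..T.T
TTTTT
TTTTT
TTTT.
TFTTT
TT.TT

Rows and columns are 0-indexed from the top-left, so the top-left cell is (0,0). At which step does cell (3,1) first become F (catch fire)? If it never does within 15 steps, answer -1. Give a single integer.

Step 1: cell (3,1)='F' (+4 fires, +1 burnt)
  -> target ignites at step 1
Step 2: cell (3,1)='.' (+5 fires, +4 burnt)
Step 3: cell (3,1)='.' (+6 fires, +5 burnt)
Step 4: cell (3,1)='.' (+4 fires, +6 burnt)
Step 5: cell (3,1)='.' (+3 fires, +4 burnt)
Step 6: cell (3,1)='.' (+1 fires, +3 burnt)
Step 7: cell (3,1)='.' (+1 fires, +1 burnt)
Step 8: cell (3,1)='.' (+0 fires, +1 burnt)
  fire out at step 8

1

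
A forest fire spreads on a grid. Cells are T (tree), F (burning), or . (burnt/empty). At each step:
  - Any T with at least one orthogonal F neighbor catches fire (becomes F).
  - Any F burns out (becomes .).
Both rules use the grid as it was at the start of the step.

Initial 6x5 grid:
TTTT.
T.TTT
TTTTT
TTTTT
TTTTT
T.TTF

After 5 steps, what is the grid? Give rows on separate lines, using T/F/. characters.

Step 1: 2 trees catch fire, 1 burn out
  TTTT.
  T.TTT
  TTTTT
  TTTTT
  TTTTF
  T.TF.
Step 2: 3 trees catch fire, 2 burn out
  TTTT.
  T.TTT
  TTTTT
  TTTTF
  TTTF.
  T.F..
Step 3: 3 trees catch fire, 3 burn out
  TTTT.
  T.TTT
  TTTTF
  TTTF.
  TTF..
  T....
Step 4: 4 trees catch fire, 3 burn out
  TTTT.
  T.TTF
  TTTF.
  TTF..
  TF...
  T....
Step 5: 4 trees catch fire, 4 burn out
  TTTT.
  T.TF.
  TTF..
  TF...
  F....
  T....

TTTT.
T.TF.
TTF..
TF...
F....
T....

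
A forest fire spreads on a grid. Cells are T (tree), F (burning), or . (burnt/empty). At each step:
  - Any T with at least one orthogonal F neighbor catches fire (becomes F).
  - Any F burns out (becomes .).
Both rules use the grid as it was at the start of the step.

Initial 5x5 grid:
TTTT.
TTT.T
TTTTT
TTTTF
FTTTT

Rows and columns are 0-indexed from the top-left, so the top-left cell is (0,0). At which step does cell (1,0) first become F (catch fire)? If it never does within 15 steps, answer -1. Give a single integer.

Step 1: cell (1,0)='T' (+5 fires, +2 burnt)
Step 2: cell (1,0)='T' (+7 fires, +5 burnt)
Step 3: cell (1,0)='F' (+3 fires, +7 burnt)
  -> target ignites at step 3
Step 4: cell (1,0)='.' (+3 fires, +3 burnt)
Step 5: cell (1,0)='.' (+2 fires, +3 burnt)
Step 6: cell (1,0)='.' (+1 fires, +2 burnt)
Step 7: cell (1,0)='.' (+0 fires, +1 burnt)
  fire out at step 7

3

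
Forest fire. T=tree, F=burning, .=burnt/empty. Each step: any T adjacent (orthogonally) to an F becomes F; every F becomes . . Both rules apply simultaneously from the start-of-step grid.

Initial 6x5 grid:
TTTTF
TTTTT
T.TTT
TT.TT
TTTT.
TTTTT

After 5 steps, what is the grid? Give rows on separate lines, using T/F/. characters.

Step 1: 2 trees catch fire, 1 burn out
  TTTF.
  TTTTF
  T.TTT
  TT.TT
  TTTT.
  TTTTT
Step 2: 3 trees catch fire, 2 burn out
  TTF..
  TTTF.
  T.TTF
  TT.TT
  TTTT.
  TTTTT
Step 3: 4 trees catch fire, 3 burn out
  TF...
  TTF..
  T.TF.
  TT.TF
  TTTT.
  TTTTT
Step 4: 4 trees catch fire, 4 burn out
  F....
  TF...
  T.F..
  TT.F.
  TTTT.
  TTTTT
Step 5: 2 trees catch fire, 4 burn out
  .....
  F....
  T....
  TT...
  TTTF.
  TTTTT

.....
F....
T....
TT...
TTTF.
TTTTT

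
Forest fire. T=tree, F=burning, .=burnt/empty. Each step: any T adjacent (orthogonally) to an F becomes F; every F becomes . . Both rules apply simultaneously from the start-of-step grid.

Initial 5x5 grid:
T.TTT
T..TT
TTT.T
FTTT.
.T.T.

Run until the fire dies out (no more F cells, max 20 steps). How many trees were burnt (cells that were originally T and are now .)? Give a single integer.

Answer: 10

Derivation:
Step 1: +2 fires, +1 burnt (F count now 2)
Step 2: +4 fires, +2 burnt (F count now 4)
Step 3: +3 fires, +4 burnt (F count now 3)
Step 4: +1 fires, +3 burnt (F count now 1)
Step 5: +0 fires, +1 burnt (F count now 0)
Fire out after step 5
Initially T: 16, now '.': 19
Total burnt (originally-T cells now '.'): 10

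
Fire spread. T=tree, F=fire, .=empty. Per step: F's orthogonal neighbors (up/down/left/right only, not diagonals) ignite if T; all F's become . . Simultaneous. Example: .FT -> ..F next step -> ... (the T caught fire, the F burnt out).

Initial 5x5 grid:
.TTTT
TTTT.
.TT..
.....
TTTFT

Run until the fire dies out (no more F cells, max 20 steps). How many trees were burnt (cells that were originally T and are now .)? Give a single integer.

Answer: 4

Derivation:
Step 1: +2 fires, +1 burnt (F count now 2)
Step 2: +1 fires, +2 burnt (F count now 1)
Step 3: +1 fires, +1 burnt (F count now 1)
Step 4: +0 fires, +1 burnt (F count now 0)
Fire out after step 4
Initially T: 14, now '.': 15
Total burnt (originally-T cells now '.'): 4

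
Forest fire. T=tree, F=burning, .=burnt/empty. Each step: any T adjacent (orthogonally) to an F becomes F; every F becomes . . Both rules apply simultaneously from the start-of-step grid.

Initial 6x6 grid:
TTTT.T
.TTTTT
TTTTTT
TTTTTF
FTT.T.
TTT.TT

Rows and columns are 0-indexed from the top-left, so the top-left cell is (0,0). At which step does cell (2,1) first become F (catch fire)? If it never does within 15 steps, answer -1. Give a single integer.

Step 1: cell (2,1)='T' (+5 fires, +2 burnt)
Step 2: cell (2,1)='T' (+8 fires, +5 burnt)
Step 3: cell (2,1)='F' (+7 fires, +8 burnt)
  -> target ignites at step 3
Step 4: cell (2,1)='.' (+4 fires, +7 burnt)
Step 5: cell (2,1)='.' (+3 fires, +4 burnt)
Step 6: cell (2,1)='.' (+2 fires, +3 burnt)
Step 7: cell (2,1)='.' (+0 fires, +2 burnt)
  fire out at step 7

3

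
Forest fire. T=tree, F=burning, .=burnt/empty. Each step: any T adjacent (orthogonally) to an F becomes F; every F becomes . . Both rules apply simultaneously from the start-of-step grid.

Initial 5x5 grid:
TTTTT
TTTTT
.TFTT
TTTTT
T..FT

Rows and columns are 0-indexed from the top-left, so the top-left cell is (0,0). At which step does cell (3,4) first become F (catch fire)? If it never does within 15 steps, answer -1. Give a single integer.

Step 1: cell (3,4)='T' (+6 fires, +2 burnt)
Step 2: cell (3,4)='F' (+6 fires, +6 burnt)
  -> target ignites at step 2
Step 3: cell (3,4)='.' (+5 fires, +6 burnt)
Step 4: cell (3,4)='.' (+3 fires, +5 burnt)
Step 5: cell (3,4)='.' (+0 fires, +3 burnt)
  fire out at step 5

2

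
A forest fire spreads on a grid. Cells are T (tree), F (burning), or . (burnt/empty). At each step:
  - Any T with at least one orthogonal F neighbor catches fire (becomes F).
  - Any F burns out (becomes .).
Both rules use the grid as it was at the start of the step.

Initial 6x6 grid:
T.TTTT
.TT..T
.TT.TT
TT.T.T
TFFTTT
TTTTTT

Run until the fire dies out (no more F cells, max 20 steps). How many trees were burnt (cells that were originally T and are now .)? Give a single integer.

Step 1: +5 fires, +2 burnt (F count now 5)
Step 2: +6 fires, +5 burnt (F count now 6)
Step 3: +4 fires, +6 burnt (F count now 4)
Step 4: +3 fires, +4 burnt (F count now 3)
Step 5: +2 fires, +3 burnt (F count now 2)
Step 6: +3 fires, +2 burnt (F count now 3)
Step 7: +2 fires, +3 burnt (F count now 2)
Step 8: +0 fires, +2 burnt (F count now 0)
Fire out after step 8
Initially T: 26, now '.': 35
Total burnt (originally-T cells now '.'): 25

Answer: 25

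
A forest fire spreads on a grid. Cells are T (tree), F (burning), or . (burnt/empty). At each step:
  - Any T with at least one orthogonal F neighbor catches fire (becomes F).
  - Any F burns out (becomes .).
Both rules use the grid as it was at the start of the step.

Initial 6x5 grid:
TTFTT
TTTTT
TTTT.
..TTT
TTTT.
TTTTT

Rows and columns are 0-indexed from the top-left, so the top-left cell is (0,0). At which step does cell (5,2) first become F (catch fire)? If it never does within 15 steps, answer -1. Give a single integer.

Step 1: cell (5,2)='T' (+3 fires, +1 burnt)
Step 2: cell (5,2)='T' (+5 fires, +3 burnt)
Step 3: cell (5,2)='T' (+5 fires, +5 burnt)
Step 4: cell (5,2)='T' (+3 fires, +5 burnt)
Step 5: cell (5,2)='F' (+4 fires, +3 burnt)
  -> target ignites at step 5
Step 6: cell (5,2)='.' (+3 fires, +4 burnt)
Step 7: cell (5,2)='.' (+2 fires, +3 burnt)
Step 8: cell (5,2)='.' (+0 fires, +2 burnt)
  fire out at step 8

5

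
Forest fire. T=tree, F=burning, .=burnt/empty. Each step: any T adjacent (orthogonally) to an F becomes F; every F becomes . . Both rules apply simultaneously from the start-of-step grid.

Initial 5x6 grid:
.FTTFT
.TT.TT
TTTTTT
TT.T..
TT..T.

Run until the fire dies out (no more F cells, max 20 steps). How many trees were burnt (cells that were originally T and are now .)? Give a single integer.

Step 1: +5 fires, +2 burnt (F count now 5)
Step 2: +4 fires, +5 burnt (F count now 4)
Step 3: +5 fires, +4 burnt (F count now 5)
Step 4: +3 fires, +5 burnt (F count now 3)
Step 5: +1 fires, +3 burnt (F count now 1)
Step 6: +0 fires, +1 burnt (F count now 0)
Fire out after step 6
Initially T: 19, now '.': 29
Total burnt (originally-T cells now '.'): 18

Answer: 18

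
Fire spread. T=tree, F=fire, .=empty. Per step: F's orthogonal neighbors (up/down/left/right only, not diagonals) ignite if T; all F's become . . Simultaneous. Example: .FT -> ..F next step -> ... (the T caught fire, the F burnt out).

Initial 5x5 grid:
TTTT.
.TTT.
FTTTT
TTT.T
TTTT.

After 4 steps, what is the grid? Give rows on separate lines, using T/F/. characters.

Step 1: 2 trees catch fire, 1 burn out
  TTTT.
  .TTT.
  .FTTT
  FTT.T
  TTTT.
Step 2: 4 trees catch fire, 2 burn out
  TTTT.
  .FTT.
  ..FTT
  .FT.T
  FTTT.
Step 3: 5 trees catch fire, 4 burn out
  TFTT.
  ..FT.
  ...FT
  ..F.T
  .FTT.
Step 4: 5 trees catch fire, 5 burn out
  F.FT.
  ...F.
  ....F
  ....T
  ..FT.

F.FT.
...F.
....F
....T
..FT.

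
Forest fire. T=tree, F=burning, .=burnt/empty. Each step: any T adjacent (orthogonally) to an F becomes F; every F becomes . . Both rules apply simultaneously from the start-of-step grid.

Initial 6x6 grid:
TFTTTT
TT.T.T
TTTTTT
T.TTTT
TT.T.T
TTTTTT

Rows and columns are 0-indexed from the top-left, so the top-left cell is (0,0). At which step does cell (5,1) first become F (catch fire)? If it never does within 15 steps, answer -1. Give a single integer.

Step 1: cell (5,1)='T' (+3 fires, +1 burnt)
Step 2: cell (5,1)='T' (+3 fires, +3 burnt)
Step 3: cell (5,1)='T' (+4 fires, +3 burnt)
Step 4: cell (5,1)='T' (+4 fires, +4 burnt)
Step 5: cell (5,1)='T' (+4 fires, +4 burnt)
Step 6: cell (5,1)='T' (+5 fires, +4 burnt)
Step 7: cell (5,1)='F' (+3 fires, +5 burnt)
  -> target ignites at step 7
Step 8: cell (5,1)='.' (+3 fires, +3 burnt)
Step 9: cell (5,1)='.' (+1 fires, +3 burnt)
Step 10: cell (5,1)='.' (+0 fires, +1 burnt)
  fire out at step 10

7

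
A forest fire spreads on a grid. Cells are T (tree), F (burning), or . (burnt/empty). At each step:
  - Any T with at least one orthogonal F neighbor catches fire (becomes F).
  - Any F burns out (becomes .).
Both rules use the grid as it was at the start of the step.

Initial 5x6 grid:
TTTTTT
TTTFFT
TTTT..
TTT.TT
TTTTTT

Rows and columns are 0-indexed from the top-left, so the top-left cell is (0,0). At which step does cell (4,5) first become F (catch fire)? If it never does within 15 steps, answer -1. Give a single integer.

Step 1: cell (4,5)='T' (+5 fires, +2 burnt)
Step 2: cell (4,5)='T' (+4 fires, +5 burnt)
Step 3: cell (4,5)='T' (+4 fires, +4 burnt)
Step 4: cell (4,5)='T' (+4 fires, +4 burnt)
Step 5: cell (4,5)='T' (+3 fires, +4 burnt)
Step 6: cell (4,5)='T' (+2 fires, +3 burnt)
Step 7: cell (4,5)='F' (+2 fires, +2 burnt)
  -> target ignites at step 7
Step 8: cell (4,5)='.' (+1 fires, +2 burnt)
Step 9: cell (4,5)='.' (+0 fires, +1 burnt)
  fire out at step 9

7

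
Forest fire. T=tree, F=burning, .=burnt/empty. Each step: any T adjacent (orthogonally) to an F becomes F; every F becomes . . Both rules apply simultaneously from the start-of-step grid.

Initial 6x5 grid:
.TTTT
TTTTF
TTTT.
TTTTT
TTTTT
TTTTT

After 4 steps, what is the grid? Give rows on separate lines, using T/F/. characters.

Step 1: 2 trees catch fire, 1 burn out
  .TTTF
  TTTF.
  TTTT.
  TTTTT
  TTTTT
  TTTTT
Step 2: 3 trees catch fire, 2 burn out
  .TTF.
  TTF..
  TTTF.
  TTTTT
  TTTTT
  TTTTT
Step 3: 4 trees catch fire, 3 burn out
  .TF..
  TF...
  TTF..
  TTTFT
  TTTTT
  TTTTT
Step 4: 6 trees catch fire, 4 burn out
  .F...
  F....
  TF...
  TTF.F
  TTTFT
  TTTTT

.F...
F....
TF...
TTF.F
TTTFT
TTTTT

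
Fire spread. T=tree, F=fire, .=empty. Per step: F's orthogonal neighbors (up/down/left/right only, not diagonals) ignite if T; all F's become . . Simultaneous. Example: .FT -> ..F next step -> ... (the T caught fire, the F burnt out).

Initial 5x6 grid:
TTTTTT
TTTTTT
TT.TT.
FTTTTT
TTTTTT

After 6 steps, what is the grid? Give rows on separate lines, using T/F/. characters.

Step 1: 3 trees catch fire, 1 burn out
  TTTTTT
  TTTTTT
  FT.TT.
  .FTTTT
  FTTTTT
Step 2: 4 trees catch fire, 3 burn out
  TTTTTT
  FTTTTT
  .F.TT.
  ..FTTT
  .FTTTT
Step 3: 4 trees catch fire, 4 burn out
  FTTTTT
  .FTTTT
  ...TT.
  ...FTT
  ..FTTT
Step 4: 5 trees catch fire, 4 burn out
  .FTTTT
  ..FTTT
  ...FT.
  ....FT
  ...FTT
Step 5: 5 trees catch fire, 5 burn out
  ..FTTT
  ...FTT
  ....F.
  .....F
  ....FT
Step 6: 3 trees catch fire, 5 burn out
  ...FTT
  ....FT
  ......
  ......
  .....F

...FTT
....FT
......
......
.....F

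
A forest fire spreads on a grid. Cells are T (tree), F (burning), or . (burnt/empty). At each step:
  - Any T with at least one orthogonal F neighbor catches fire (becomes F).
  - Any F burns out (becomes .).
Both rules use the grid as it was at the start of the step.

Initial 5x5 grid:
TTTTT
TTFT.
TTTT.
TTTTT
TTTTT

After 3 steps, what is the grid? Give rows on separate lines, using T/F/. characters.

Step 1: 4 trees catch fire, 1 burn out
  TTFTT
  TF.F.
  TTFT.
  TTTTT
  TTTTT
Step 2: 6 trees catch fire, 4 burn out
  TF.FT
  F....
  TF.F.
  TTFTT
  TTTTT
Step 3: 6 trees catch fire, 6 burn out
  F...F
  .....
  F....
  TF.FT
  TTFTT

F...F
.....
F....
TF.FT
TTFTT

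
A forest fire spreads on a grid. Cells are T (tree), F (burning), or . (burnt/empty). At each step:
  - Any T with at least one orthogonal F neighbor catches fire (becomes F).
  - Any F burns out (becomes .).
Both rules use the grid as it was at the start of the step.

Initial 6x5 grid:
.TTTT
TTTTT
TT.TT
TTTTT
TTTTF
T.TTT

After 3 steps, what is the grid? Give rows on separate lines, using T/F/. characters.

Step 1: 3 trees catch fire, 1 burn out
  .TTTT
  TTTTT
  TT.TT
  TTTTF
  TTTF.
  T.TTF
Step 2: 4 trees catch fire, 3 burn out
  .TTTT
  TTTTT
  TT.TF
  TTTF.
  TTF..
  T.TF.
Step 3: 5 trees catch fire, 4 burn out
  .TTTT
  TTTTF
  TT.F.
  TTF..
  TF...
  T.F..

.TTTT
TTTTF
TT.F.
TTF..
TF...
T.F..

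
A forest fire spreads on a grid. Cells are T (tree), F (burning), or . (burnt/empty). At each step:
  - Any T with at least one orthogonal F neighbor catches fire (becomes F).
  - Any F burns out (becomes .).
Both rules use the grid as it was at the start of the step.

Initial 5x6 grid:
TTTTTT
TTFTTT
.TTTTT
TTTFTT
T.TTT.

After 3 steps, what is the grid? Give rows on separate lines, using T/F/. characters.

Step 1: 8 trees catch fire, 2 burn out
  TTFTTT
  TF.FTT
  .TFFTT
  TTF.FT
  T.TFT.
Step 2: 10 trees catch fire, 8 burn out
  TF.FTT
  F...FT
  .F..FT
  TF...F
  T.F.F.
Step 3: 5 trees catch fire, 10 burn out
  F...FT
  .....F
  .....F
  F.....
  T.....

F...FT
.....F
.....F
F.....
T.....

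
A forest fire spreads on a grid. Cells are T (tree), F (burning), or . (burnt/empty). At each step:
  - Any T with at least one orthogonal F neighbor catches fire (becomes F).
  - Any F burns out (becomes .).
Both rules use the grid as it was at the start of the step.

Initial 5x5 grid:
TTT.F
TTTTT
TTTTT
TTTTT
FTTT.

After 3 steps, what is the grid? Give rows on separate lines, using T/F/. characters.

Step 1: 3 trees catch fire, 2 burn out
  TTT..
  TTTTF
  TTTTT
  FTTTT
  .FTT.
Step 2: 5 trees catch fire, 3 burn out
  TTT..
  TTTF.
  FTTTF
  .FTTT
  ..FT.
Step 3: 7 trees catch fire, 5 burn out
  TTT..
  FTF..
  .FTF.
  ..FTF
  ...F.

TTT..
FTF..
.FTF.
..FTF
...F.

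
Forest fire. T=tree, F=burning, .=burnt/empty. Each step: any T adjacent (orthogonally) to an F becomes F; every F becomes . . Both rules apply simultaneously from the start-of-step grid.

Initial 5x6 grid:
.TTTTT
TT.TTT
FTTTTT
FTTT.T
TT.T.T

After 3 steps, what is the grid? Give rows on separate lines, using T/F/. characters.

Step 1: 4 trees catch fire, 2 burn out
  .TTTTT
  FT.TTT
  .FTTTT
  .FTT.T
  FT.T.T
Step 2: 4 trees catch fire, 4 burn out
  .TTTTT
  .F.TTT
  ..FTTT
  ..FT.T
  .F.T.T
Step 3: 3 trees catch fire, 4 burn out
  .FTTTT
  ...TTT
  ...FTT
  ...F.T
  ...T.T

.FTTTT
...TTT
...FTT
...F.T
...T.T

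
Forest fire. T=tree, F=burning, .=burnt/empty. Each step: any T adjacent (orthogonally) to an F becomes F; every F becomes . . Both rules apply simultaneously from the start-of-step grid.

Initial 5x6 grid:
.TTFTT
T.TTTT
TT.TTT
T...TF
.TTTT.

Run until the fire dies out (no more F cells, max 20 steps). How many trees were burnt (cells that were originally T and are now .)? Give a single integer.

Answer: 16

Derivation:
Step 1: +5 fires, +2 burnt (F count now 5)
Step 2: +8 fires, +5 burnt (F count now 8)
Step 3: +1 fires, +8 burnt (F count now 1)
Step 4: +1 fires, +1 burnt (F count now 1)
Step 5: +1 fires, +1 burnt (F count now 1)
Step 6: +0 fires, +1 burnt (F count now 0)
Fire out after step 6
Initially T: 20, now '.': 26
Total burnt (originally-T cells now '.'): 16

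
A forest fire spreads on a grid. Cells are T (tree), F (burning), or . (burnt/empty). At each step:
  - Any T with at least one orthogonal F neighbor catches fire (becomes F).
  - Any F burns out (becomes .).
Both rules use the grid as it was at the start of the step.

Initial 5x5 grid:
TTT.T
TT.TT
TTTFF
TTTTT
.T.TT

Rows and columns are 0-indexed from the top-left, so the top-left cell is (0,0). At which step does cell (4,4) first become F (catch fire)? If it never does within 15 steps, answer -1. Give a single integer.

Step 1: cell (4,4)='T' (+5 fires, +2 burnt)
Step 2: cell (4,4)='F' (+5 fires, +5 burnt)
  -> target ignites at step 2
Step 3: cell (4,4)='.' (+3 fires, +5 burnt)
Step 4: cell (4,4)='.' (+4 fires, +3 burnt)
Step 5: cell (4,4)='.' (+2 fires, +4 burnt)
Step 6: cell (4,4)='.' (+0 fires, +2 burnt)
  fire out at step 6

2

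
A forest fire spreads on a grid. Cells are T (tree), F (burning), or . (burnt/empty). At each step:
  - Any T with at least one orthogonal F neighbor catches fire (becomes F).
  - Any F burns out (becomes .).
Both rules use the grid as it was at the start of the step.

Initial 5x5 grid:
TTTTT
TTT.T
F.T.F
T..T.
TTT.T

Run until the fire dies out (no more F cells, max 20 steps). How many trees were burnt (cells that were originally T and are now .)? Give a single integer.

Answer: 14

Derivation:
Step 1: +3 fires, +2 burnt (F count now 3)
Step 2: +4 fires, +3 burnt (F count now 4)
Step 3: +4 fires, +4 burnt (F count now 4)
Step 4: +3 fires, +4 burnt (F count now 3)
Step 5: +0 fires, +3 burnt (F count now 0)
Fire out after step 5
Initially T: 16, now '.': 23
Total burnt (originally-T cells now '.'): 14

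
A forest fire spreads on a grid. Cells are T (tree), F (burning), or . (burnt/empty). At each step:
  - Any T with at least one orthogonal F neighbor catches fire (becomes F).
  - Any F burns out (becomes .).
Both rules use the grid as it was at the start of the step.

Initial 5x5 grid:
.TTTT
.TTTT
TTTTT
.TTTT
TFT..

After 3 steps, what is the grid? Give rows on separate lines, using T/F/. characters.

Step 1: 3 trees catch fire, 1 burn out
  .TTTT
  .TTTT
  TTTTT
  .FTTT
  F.F..
Step 2: 2 trees catch fire, 3 burn out
  .TTTT
  .TTTT
  TFTTT
  ..FTT
  .....
Step 3: 4 trees catch fire, 2 burn out
  .TTTT
  .FTTT
  F.FTT
  ...FT
  .....

.TTTT
.FTTT
F.FTT
...FT
.....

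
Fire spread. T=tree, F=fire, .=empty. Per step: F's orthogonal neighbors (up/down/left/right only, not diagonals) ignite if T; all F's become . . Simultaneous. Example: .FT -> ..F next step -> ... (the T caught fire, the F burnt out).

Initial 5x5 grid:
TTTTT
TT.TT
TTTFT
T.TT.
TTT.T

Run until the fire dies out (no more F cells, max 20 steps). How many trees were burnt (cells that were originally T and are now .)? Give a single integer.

Answer: 19

Derivation:
Step 1: +4 fires, +1 burnt (F count now 4)
Step 2: +4 fires, +4 burnt (F count now 4)
Step 3: +5 fires, +4 burnt (F count now 5)
Step 4: +4 fires, +5 burnt (F count now 4)
Step 5: +2 fires, +4 burnt (F count now 2)
Step 6: +0 fires, +2 burnt (F count now 0)
Fire out after step 6
Initially T: 20, now '.': 24
Total burnt (originally-T cells now '.'): 19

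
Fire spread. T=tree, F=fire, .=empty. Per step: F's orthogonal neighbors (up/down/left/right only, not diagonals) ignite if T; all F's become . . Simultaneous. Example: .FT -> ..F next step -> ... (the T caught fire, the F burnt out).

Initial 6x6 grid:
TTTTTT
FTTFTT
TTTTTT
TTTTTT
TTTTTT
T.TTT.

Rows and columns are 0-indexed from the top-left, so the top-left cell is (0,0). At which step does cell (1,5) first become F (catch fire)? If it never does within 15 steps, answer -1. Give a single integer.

Step 1: cell (1,5)='T' (+7 fires, +2 burnt)
Step 2: cell (1,5)='F' (+9 fires, +7 burnt)
  -> target ignites at step 2
Step 3: cell (1,5)='.' (+7 fires, +9 burnt)
Step 4: cell (1,5)='.' (+6 fires, +7 burnt)
Step 5: cell (1,5)='.' (+3 fires, +6 burnt)
Step 6: cell (1,5)='.' (+0 fires, +3 burnt)
  fire out at step 6

2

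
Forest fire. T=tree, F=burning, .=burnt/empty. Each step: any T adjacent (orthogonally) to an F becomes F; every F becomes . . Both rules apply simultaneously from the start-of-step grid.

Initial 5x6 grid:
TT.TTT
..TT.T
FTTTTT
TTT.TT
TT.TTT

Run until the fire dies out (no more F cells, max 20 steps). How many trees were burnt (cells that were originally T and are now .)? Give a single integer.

Answer: 21

Derivation:
Step 1: +2 fires, +1 burnt (F count now 2)
Step 2: +3 fires, +2 burnt (F count now 3)
Step 3: +4 fires, +3 burnt (F count now 4)
Step 4: +2 fires, +4 burnt (F count now 2)
Step 5: +3 fires, +2 burnt (F count now 3)
Step 6: +4 fires, +3 burnt (F count now 4)
Step 7: +3 fires, +4 burnt (F count now 3)
Step 8: +0 fires, +3 burnt (F count now 0)
Fire out after step 8
Initially T: 23, now '.': 28
Total burnt (originally-T cells now '.'): 21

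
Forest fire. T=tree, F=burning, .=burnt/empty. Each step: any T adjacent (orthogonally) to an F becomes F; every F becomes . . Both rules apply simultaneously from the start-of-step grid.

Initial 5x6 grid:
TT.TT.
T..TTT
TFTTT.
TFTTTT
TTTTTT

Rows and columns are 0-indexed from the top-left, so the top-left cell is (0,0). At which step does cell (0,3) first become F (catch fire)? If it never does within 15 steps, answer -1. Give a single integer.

Step 1: cell (0,3)='T' (+5 fires, +2 burnt)
Step 2: cell (0,3)='T' (+5 fires, +5 burnt)
Step 3: cell (0,3)='T' (+5 fires, +5 burnt)
Step 4: cell (0,3)='F' (+5 fires, +5 burnt)
  -> target ignites at step 4
Step 5: cell (0,3)='.' (+3 fires, +5 burnt)
Step 6: cell (0,3)='.' (+0 fires, +3 burnt)
  fire out at step 6

4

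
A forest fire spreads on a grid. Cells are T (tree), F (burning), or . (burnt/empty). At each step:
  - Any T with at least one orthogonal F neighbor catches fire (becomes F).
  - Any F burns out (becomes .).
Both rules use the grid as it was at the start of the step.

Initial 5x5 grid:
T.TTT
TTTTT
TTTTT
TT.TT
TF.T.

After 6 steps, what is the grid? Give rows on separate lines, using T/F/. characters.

Step 1: 2 trees catch fire, 1 burn out
  T.TTT
  TTTTT
  TTTTT
  TF.TT
  F..T.
Step 2: 2 trees catch fire, 2 burn out
  T.TTT
  TTTTT
  TFTTT
  F..TT
  ...T.
Step 3: 3 trees catch fire, 2 burn out
  T.TTT
  TFTTT
  F.FTT
  ...TT
  ...T.
Step 4: 3 trees catch fire, 3 burn out
  T.TTT
  F.FTT
  ...FT
  ...TT
  ...T.
Step 5: 5 trees catch fire, 3 burn out
  F.FTT
  ...FT
  ....F
  ...FT
  ...T.
Step 6: 4 trees catch fire, 5 burn out
  ...FT
  ....F
  .....
  ....F
  ...F.

...FT
....F
.....
....F
...F.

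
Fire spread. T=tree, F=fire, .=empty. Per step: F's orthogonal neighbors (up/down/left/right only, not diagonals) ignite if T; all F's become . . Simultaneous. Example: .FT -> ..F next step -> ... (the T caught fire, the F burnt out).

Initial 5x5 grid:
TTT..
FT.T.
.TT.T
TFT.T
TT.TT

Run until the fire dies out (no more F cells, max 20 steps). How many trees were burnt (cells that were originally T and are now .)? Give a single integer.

Step 1: +6 fires, +2 burnt (F count now 6)
Step 2: +3 fires, +6 burnt (F count now 3)
Step 3: +1 fires, +3 burnt (F count now 1)
Step 4: +0 fires, +1 burnt (F count now 0)
Fire out after step 4
Initially T: 15, now '.': 20
Total burnt (originally-T cells now '.'): 10

Answer: 10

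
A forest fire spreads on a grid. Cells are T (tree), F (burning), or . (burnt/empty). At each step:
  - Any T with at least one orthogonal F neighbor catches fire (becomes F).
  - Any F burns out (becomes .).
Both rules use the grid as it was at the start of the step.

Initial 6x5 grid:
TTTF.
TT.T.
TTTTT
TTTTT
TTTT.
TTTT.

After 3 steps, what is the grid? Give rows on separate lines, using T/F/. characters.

Step 1: 2 trees catch fire, 1 burn out
  TTF..
  TT.F.
  TTTTT
  TTTTT
  TTTT.
  TTTT.
Step 2: 2 trees catch fire, 2 burn out
  TF...
  TT...
  TTTFT
  TTTTT
  TTTT.
  TTTT.
Step 3: 5 trees catch fire, 2 burn out
  F....
  TF...
  TTF.F
  TTTFT
  TTTT.
  TTTT.

F....
TF...
TTF.F
TTTFT
TTTT.
TTTT.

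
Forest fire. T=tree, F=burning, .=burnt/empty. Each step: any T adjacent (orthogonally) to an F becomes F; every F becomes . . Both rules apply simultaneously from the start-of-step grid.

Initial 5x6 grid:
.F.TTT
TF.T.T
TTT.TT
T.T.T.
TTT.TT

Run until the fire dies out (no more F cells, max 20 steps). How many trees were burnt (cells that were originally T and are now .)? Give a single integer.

Answer: 9

Derivation:
Step 1: +2 fires, +2 burnt (F count now 2)
Step 2: +2 fires, +2 burnt (F count now 2)
Step 3: +2 fires, +2 burnt (F count now 2)
Step 4: +2 fires, +2 burnt (F count now 2)
Step 5: +1 fires, +2 burnt (F count now 1)
Step 6: +0 fires, +1 burnt (F count now 0)
Fire out after step 6
Initially T: 19, now '.': 20
Total burnt (originally-T cells now '.'): 9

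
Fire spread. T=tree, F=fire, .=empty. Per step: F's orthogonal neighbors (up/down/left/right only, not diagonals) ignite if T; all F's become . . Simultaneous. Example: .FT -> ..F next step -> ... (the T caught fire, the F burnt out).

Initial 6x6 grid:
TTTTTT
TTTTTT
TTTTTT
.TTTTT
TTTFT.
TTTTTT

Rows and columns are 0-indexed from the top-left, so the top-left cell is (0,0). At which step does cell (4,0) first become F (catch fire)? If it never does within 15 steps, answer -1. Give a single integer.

Step 1: cell (4,0)='T' (+4 fires, +1 burnt)
Step 2: cell (4,0)='T' (+6 fires, +4 burnt)
Step 3: cell (4,0)='F' (+8 fires, +6 burnt)
  -> target ignites at step 3
Step 4: cell (4,0)='.' (+6 fires, +8 burnt)
Step 5: cell (4,0)='.' (+5 fires, +6 burnt)
Step 6: cell (4,0)='.' (+3 fires, +5 burnt)
Step 7: cell (4,0)='.' (+1 fires, +3 burnt)
Step 8: cell (4,0)='.' (+0 fires, +1 burnt)
  fire out at step 8

3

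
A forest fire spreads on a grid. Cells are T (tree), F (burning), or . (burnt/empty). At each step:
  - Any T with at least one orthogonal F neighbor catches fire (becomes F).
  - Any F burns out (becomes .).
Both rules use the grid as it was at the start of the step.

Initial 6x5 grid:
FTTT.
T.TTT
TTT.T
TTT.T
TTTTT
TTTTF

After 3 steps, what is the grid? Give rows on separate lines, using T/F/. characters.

Step 1: 4 trees catch fire, 2 burn out
  .FTT.
  F.TTT
  TTT.T
  TTT.T
  TTTTF
  TTTF.
Step 2: 5 trees catch fire, 4 burn out
  ..FT.
  ..TTT
  FTT.T
  TTT.F
  TTTF.
  TTF..
Step 3: 7 trees catch fire, 5 burn out
  ...F.
  ..FTT
  .FT.F
  FTT..
  TTF..
  TF...

...F.
..FTT
.FT.F
FTT..
TTF..
TF...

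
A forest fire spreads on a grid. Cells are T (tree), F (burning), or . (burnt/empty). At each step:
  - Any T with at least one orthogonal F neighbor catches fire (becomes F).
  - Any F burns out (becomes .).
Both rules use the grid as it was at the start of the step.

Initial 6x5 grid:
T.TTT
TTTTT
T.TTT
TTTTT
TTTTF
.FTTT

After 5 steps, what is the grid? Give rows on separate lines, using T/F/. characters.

Step 1: 5 trees catch fire, 2 burn out
  T.TTT
  TTTTT
  T.TTT
  TTTTF
  TFTF.
  ..FTF
Step 2: 6 trees catch fire, 5 burn out
  T.TTT
  TTTTT
  T.TTF
  TFTF.
  F.F..
  ...F.
Step 3: 4 trees catch fire, 6 burn out
  T.TTT
  TTTTF
  T.TF.
  F.F..
  .....
  .....
Step 4: 4 trees catch fire, 4 burn out
  T.TTF
  TTTF.
  F.F..
  .....
  .....
  .....
Step 5: 3 trees catch fire, 4 burn out
  T.TF.
  FTF..
  .....
  .....
  .....
  .....

T.TF.
FTF..
.....
.....
.....
.....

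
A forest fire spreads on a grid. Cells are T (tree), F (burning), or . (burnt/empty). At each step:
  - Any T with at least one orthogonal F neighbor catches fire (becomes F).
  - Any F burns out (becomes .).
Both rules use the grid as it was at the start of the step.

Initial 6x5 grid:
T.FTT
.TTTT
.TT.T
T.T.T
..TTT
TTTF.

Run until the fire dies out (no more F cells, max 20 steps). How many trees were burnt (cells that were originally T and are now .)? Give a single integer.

Answer: 17

Derivation:
Step 1: +4 fires, +2 burnt (F count now 4)
Step 2: +7 fires, +4 burnt (F count now 7)
Step 3: +5 fires, +7 burnt (F count now 5)
Step 4: +1 fires, +5 burnt (F count now 1)
Step 5: +0 fires, +1 burnt (F count now 0)
Fire out after step 5
Initially T: 19, now '.': 28
Total burnt (originally-T cells now '.'): 17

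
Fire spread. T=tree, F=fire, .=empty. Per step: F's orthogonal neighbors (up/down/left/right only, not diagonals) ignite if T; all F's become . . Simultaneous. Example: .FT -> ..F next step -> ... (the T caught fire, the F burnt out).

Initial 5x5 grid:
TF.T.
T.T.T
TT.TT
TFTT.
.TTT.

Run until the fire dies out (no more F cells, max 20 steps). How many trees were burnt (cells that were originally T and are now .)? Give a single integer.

Step 1: +5 fires, +2 burnt (F count now 5)
Step 2: +4 fires, +5 burnt (F count now 4)
Step 3: +2 fires, +4 burnt (F count now 2)
Step 4: +1 fires, +2 burnt (F count now 1)
Step 5: +1 fires, +1 burnt (F count now 1)
Step 6: +0 fires, +1 burnt (F count now 0)
Fire out after step 6
Initially T: 15, now '.': 23
Total burnt (originally-T cells now '.'): 13

Answer: 13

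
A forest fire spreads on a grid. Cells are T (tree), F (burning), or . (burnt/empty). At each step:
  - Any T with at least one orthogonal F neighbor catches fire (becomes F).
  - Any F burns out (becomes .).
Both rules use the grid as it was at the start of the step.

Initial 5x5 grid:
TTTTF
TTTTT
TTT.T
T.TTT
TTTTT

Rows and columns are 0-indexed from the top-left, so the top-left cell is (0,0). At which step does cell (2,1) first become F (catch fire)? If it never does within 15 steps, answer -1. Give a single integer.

Step 1: cell (2,1)='T' (+2 fires, +1 burnt)
Step 2: cell (2,1)='T' (+3 fires, +2 burnt)
Step 3: cell (2,1)='T' (+3 fires, +3 burnt)
Step 4: cell (2,1)='T' (+5 fires, +3 burnt)
Step 5: cell (2,1)='F' (+4 fires, +5 burnt)
  -> target ignites at step 5
Step 6: cell (2,1)='.' (+2 fires, +4 burnt)
Step 7: cell (2,1)='.' (+2 fires, +2 burnt)
Step 8: cell (2,1)='.' (+1 fires, +2 burnt)
Step 9: cell (2,1)='.' (+0 fires, +1 burnt)
  fire out at step 9

5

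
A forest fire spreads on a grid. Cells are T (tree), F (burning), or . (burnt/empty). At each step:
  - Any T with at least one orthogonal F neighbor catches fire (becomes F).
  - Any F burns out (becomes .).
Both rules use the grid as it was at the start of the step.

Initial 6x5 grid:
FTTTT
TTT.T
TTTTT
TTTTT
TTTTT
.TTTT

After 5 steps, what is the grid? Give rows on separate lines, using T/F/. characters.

Step 1: 2 trees catch fire, 1 burn out
  .FTTT
  FTT.T
  TTTTT
  TTTTT
  TTTTT
  .TTTT
Step 2: 3 trees catch fire, 2 burn out
  ..FTT
  .FT.T
  FTTTT
  TTTTT
  TTTTT
  .TTTT
Step 3: 4 trees catch fire, 3 burn out
  ...FT
  ..F.T
  .FTTT
  FTTTT
  TTTTT
  .TTTT
Step 4: 4 trees catch fire, 4 burn out
  ....F
  ....T
  ..FTT
  .FTTT
  FTTTT
  .TTTT
Step 5: 4 trees catch fire, 4 burn out
  .....
  ....F
  ...FT
  ..FTT
  .FTTT
  .TTTT

.....
....F
...FT
..FTT
.FTTT
.TTTT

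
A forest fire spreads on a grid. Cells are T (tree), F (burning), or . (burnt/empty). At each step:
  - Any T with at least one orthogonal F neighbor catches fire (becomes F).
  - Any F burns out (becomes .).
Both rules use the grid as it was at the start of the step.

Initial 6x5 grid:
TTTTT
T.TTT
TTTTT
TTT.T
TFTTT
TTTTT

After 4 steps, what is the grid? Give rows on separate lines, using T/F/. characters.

Step 1: 4 trees catch fire, 1 burn out
  TTTTT
  T.TTT
  TTTTT
  TFT.T
  F.FTT
  TFTTT
Step 2: 6 trees catch fire, 4 burn out
  TTTTT
  T.TTT
  TFTTT
  F.F.T
  ...FT
  F.FTT
Step 3: 4 trees catch fire, 6 burn out
  TTTTT
  T.TTT
  F.FTT
  ....T
  ....F
  ...FT
Step 4: 5 trees catch fire, 4 burn out
  TTTTT
  F.FTT
  ...FT
  ....F
  .....
  ....F

TTTTT
F.FTT
...FT
....F
.....
....F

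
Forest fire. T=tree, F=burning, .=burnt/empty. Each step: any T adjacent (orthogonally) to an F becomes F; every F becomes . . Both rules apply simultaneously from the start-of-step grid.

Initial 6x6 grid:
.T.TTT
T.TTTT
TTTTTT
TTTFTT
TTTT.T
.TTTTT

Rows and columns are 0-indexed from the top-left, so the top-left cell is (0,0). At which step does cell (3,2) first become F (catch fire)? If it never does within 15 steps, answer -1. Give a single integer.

Step 1: cell (3,2)='F' (+4 fires, +1 burnt)
  -> target ignites at step 1
Step 2: cell (3,2)='.' (+7 fires, +4 burnt)
Step 3: cell (3,2)='.' (+10 fires, +7 burnt)
Step 4: cell (3,2)='.' (+6 fires, +10 burnt)
Step 5: cell (3,2)='.' (+2 fires, +6 burnt)
Step 6: cell (3,2)='.' (+0 fires, +2 burnt)
  fire out at step 6

1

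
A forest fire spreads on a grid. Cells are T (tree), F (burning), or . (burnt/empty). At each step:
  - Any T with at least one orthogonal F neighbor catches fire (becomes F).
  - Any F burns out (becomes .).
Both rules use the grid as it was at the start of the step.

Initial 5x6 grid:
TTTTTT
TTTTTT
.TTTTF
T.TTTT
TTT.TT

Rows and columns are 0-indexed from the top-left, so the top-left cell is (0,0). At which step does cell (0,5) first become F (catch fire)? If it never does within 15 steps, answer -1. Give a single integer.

Step 1: cell (0,5)='T' (+3 fires, +1 burnt)
Step 2: cell (0,5)='F' (+5 fires, +3 burnt)
  -> target ignites at step 2
Step 3: cell (0,5)='.' (+5 fires, +5 burnt)
Step 4: cell (0,5)='.' (+4 fires, +5 burnt)
Step 5: cell (0,5)='.' (+3 fires, +4 burnt)
Step 6: cell (0,5)='.' (+3 fires, +3 burnt)
Step 7: cell (0,5)='.' (+2 fires, +3 burnt)
Step 8: cell (0,5)='.' (+1 fires, +2 burnt)
Step 9: cell (0,5)='.' (+0 fires, +1 burnt)
  fire out at step 9

2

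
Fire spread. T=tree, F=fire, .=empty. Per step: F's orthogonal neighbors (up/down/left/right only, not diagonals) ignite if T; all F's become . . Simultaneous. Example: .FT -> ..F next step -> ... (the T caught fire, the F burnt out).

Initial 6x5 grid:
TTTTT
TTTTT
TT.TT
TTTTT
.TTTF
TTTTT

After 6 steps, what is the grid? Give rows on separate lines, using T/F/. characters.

Step 1: 3 trees catch fire, 1 burn out
  TTTTT
  TTTTT
  TT.TT
  TTTTF
  .TTF.
  TTTTF
Step 2: 4 trees catch fire, 3 burn out
  TTTTT
  TTTTT
  TT.TF
  TTTF.
  .TF..
  TTTF.
Step 3: 5 trees catch fire, 4 burn out
  TTTTT
  TTTTF
  TT.F.
  TTF..
  .F...
  TTF..
Step 4: 4 trees catch fire, 5 burn out
  TTTTF
  TTTF.
  TT...
  TF...
  .....
  TF...
Step 5: 5 trees catch fire, 4 burn out
  TTTF.
  TTF..
  TF...
  F....
  .....
  F....
Step 6: 3 trees catch fire, 5 burn out
  TTF..
  TF...
  F....
  .....
  .....
  .....

TTF..
TF...
F....
.....
.....
.....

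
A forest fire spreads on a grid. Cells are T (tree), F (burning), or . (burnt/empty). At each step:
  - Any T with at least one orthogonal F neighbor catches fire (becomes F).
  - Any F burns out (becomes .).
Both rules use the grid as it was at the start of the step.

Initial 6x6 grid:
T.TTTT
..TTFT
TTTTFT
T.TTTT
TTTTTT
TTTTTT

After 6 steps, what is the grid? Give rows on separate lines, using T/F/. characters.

Step 1: 6 trees catch fire, 2 burn out
  T.TTFT
  ..TF.F
  TTTF.F
  T.TTFT
  TTTTTT
  TTTTTT
Step 2: 7 trees catch fire, 6 burn out
  T.TF.F
  ..F...
  TTF...
  T.TF.F
  TTTTFT
  TTTTTT
Step 3: 6 trees catch fire, 7 burn out
  T.F...
  ......
  TF....
  T.F...
  TTTF.F
  TTTTFT
Step 4: 4 trees catch fire, 6 burn out
  T.....
  ......
  F.....
  T.....
  TTF...
  TTTF.F
Step 5: 3 trees catch fire, 4 burn out
  T.....
  ......
  ......
  F.....
  TF....
  TTF...
Step 6: 2 trees catch fire, 3 burn out
  T.....
  ......
  ......
  ......
  F.....
  TF....

T.....
......
......
......
F.....
TF....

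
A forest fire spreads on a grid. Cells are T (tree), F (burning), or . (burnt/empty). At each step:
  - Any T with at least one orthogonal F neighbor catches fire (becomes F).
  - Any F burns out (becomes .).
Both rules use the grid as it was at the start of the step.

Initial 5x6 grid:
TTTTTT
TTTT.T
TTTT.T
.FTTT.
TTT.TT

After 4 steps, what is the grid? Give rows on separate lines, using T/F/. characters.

Step 1: 3 trees catch fire, 1 burn out
  TTTTTT
  TTTT.T
  TFTT.T
  ..FTT.
  TFT.TT
Step 2: 6 trees catch fire, 3 burn out
  TTTTTT
  TFTT.T
  F.FT.T
  ...FT.
  F.F.TT
Step 3: 5 trees catch fire, 6 burn out
  TFTTTT
  F.FT.T
  ...F.T
  ....F.
  ....TT
Step 4: 4 trees catch fire, 5 burn out
  F.FTTT
  ...F.T
  .....T
  ......
  ....FT

F.FTTT
...F.T
.....T
......
....FT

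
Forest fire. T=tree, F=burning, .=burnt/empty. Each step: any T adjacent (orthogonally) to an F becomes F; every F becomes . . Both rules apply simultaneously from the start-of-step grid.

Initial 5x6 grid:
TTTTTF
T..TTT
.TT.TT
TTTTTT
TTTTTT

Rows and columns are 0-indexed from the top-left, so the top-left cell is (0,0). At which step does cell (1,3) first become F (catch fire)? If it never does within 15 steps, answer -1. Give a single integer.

Step 1: cell (1,3)='T' (+2 fires, +1 burnt)
Step 2: cell (1,3)='T' (+3 fires, +2 burnt)
Step 3: cell (1,3)='F' (+4 fires, +3 burnt)
  -> target ignites at step 3
Step 4: cell (1,3)='.' (+3 fires, +4 burnt)
Step 5: cell (1,3)='.' (+3 fires, +3 burnt)
Step 6: cell (1,3)='.' (+3 fires, +3 burnt)
Step 7: cell (1,3)='.' (+3 fires, +3 burnt)
Step 8: cell (1,3)='.' (+3 fires, +3 burnt)
Step 9: cell (1,3)='.' (+1 fires, +3 burnt)
Step 10: cell (1,3)='.' (+0 fires, +1 burnt)
  fire out at step 10

3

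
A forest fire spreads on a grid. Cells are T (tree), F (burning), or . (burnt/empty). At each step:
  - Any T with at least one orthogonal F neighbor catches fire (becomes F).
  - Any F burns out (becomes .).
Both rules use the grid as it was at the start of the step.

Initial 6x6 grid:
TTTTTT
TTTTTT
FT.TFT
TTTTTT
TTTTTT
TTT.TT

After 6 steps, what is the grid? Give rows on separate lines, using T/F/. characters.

Step 1: 7 trees catch fire, 2 burn out
  TTTTTT
  FTTTFT
  .F.F.F
  FTTTFT
  TTTTTT
  TTT.TT
Step 2: 10 trees catch fire, 7 burn out
  FTTTFT
  .FTF.F
  ......
  .FTF.F
  FTTTFT
  TTT.TT
Step 3: 10 trees catch fire, 10 burn out
  .FTF.F
  ..F...
  ......
  ..F...
  .FTF.F
  FTT.FT
Step 4: 4 trees catch fire, 10 burn out
  ..F...
  ......
  ......
  ......
  ..F...
  .FT..F
Step 5: 1 trees catch fire, 4 burn out
  ......
  ......
  ......
  ......
  ......
  ..F...
Step 6: 0 trees catch fire, 1 burn out
  ......
  ......
  ......
  ......
  ......
  ......

......
......
......
......
......
......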